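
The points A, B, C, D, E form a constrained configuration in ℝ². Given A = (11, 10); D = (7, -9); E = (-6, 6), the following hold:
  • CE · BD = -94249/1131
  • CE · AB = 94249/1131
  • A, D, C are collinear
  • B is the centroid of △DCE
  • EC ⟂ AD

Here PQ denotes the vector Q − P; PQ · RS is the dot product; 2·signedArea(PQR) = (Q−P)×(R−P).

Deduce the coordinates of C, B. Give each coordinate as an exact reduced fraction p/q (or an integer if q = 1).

B = (1316/377, -97/1131)
C = (3571/377, 1034/377)

1. C_x = 3571/377  [A, D, C are collinear ∩ EC ⟂ AD]
2. C_y = 1034/377  [A, D, C are collinear ∩ EC ⟂ AD]
   → C = (3571/377, 1034/377)
3. B_x = 1316/377  [B is the centroid of △DCE]
4. B_y = -97/1131  [B is the centroid of △DCE]
   → B = (1316/377, -97/1131)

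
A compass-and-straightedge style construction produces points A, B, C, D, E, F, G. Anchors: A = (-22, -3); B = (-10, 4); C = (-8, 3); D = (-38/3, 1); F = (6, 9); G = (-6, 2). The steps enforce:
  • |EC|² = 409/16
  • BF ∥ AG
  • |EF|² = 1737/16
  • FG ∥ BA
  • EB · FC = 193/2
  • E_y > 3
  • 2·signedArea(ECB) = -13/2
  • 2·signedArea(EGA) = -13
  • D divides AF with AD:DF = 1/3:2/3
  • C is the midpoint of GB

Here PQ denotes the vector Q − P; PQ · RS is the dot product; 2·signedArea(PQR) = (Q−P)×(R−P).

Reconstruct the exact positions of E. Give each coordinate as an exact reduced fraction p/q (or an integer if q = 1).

E = (-3, 15/4)

1. E_x = -3  [2·signedArea(ECB) = -13/2 ∩ 2·signedArea(EGA) = -13]
2. E_y = 15/4  [2·signedArea(ECB) = -13/2 ∩ 2·signedArea(EGA) = -13]
   → E = (-3, 15/4)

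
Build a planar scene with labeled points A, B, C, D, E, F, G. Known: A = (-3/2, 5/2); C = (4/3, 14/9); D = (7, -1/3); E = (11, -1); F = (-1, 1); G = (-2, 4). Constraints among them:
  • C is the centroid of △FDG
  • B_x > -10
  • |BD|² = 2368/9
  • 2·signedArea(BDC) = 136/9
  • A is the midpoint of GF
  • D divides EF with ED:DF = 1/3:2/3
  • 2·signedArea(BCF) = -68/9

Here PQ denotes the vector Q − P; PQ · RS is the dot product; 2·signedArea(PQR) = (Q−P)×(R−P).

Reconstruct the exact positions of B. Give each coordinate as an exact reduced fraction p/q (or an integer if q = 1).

B = (-9, 7/3)

1. B_x = -9  [2·signedArea(BCF) = -68/9 ∩ 2·signedArea(BDC) = 136/9]
2. B_y = 7/3  [2·signedArea(BCF) = -68/9 ∩ 2·signedArea(BDC) = 136/9]
   → B = (-9, 7/3)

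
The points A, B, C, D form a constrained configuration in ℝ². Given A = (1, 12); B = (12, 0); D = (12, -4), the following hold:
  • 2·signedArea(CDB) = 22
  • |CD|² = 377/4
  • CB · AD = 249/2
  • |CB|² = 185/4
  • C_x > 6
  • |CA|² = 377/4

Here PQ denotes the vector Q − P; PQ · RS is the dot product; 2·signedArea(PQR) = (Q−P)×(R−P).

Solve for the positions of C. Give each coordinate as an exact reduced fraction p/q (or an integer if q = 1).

C = (13/2, 4)

1. C_x = 13/2  [2·signedArea(CDB) = 22 ∩ CB · AD = 249/2]
2. C_y = 4  [2·signedArea(CDB) = 22 ∩ CB · AD = 249/2]
   → C = (13/2, 4)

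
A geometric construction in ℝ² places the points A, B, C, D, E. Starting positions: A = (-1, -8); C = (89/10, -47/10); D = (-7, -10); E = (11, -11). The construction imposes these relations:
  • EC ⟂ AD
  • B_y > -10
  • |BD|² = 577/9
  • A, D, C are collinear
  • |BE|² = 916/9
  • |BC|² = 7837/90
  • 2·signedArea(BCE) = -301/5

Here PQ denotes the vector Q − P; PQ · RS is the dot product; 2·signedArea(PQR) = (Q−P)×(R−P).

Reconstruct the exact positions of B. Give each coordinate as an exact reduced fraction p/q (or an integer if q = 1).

B = (1, -29/3)

1. B_x = 1  [line 63/10·x + 21/10·y + 14 = 0 ∩ |BE|² = 916/9]
2. B_y = -29/3  [line 63/10·x + 21/10·y + 14 = 0 ∩ |BE|² = 916/9]
   → B = (1, -29/3)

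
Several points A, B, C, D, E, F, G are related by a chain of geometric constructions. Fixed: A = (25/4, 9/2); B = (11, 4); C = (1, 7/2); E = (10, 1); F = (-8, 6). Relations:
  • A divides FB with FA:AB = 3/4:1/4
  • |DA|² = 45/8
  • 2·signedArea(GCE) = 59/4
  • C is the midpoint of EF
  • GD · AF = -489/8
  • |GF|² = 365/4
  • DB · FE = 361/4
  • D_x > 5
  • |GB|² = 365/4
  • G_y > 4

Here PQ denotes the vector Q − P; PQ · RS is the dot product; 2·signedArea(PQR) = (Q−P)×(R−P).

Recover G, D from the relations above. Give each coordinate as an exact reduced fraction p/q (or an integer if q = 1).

1. G_x = 3/2  [line 5/2·x + 9·y + -195/4 = 0 ∩ |GB|² = 365/4]
2. G_y = 5  [line 5/2·x + 9·y + -195/4 = 0 ∩ |GB|² = 365/4]
   → G = (3/2, 5)
3. D_x = 11/2  [DB · FE = 361/4 ∩ GD · AF = -489/8]
4. D_y = 9/4  [DB · FE = 361/4 ∩ GD · AF = -489/8]
   → D = (11/2, 9/4)

D = (11/2, 9/4)
G = (3/2, 5)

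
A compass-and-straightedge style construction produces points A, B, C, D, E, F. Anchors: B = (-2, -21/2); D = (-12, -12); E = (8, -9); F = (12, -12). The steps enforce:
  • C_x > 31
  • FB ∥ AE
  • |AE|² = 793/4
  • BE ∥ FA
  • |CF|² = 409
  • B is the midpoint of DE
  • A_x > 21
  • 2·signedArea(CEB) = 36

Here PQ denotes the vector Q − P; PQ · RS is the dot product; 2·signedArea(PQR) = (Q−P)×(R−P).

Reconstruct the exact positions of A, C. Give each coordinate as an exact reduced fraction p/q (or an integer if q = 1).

A = (22, -21/2)
C = (32, -9)

1. A_x = 22  [FB ∥ AE ∩ BE ∥ FA]
2. A_y = -21/2  [FB ∥ AE ∩ BE ∥ FA]
   → A = (22, -21/2)
3. C_x = 32  [line 3/2·x + -10·y + -138 = 0 ∩ |CF|² = 409]
4. C_y = -9  [line 3/2·x + -10·y + -138 = 0 ∩ |CF|² = 409]
   → C = (32, -9)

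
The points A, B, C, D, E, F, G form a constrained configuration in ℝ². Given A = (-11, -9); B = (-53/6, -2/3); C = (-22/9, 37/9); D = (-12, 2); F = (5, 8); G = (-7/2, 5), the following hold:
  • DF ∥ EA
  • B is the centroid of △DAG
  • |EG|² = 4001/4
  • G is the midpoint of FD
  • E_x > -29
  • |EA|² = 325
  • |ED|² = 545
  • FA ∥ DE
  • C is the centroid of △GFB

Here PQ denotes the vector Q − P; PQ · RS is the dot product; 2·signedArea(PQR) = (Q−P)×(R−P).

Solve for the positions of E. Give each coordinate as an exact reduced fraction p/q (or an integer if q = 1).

1. E_x = -28  [DF ∥ EA ∩ FA ∥ DE]
2. E_y = -15  [DF ∥ EA ∩ FA ∥ DE]
   → E = (-28, -15)

E = (-28, -15)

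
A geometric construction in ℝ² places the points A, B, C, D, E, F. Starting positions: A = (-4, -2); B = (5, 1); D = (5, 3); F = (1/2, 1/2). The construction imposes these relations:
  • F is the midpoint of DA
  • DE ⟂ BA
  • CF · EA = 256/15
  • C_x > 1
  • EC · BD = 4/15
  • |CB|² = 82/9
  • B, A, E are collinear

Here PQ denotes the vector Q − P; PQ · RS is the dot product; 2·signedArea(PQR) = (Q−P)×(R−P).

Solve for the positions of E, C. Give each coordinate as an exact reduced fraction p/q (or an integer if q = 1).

1. E_x = 28/5  [B, A, E are collinear ∩ DE ⟂ BA]
2. E_y = 6/5  [B, A, E are collinear ∩ DE ⟂ BA]
   → E = (28/5, 6/5)
3. C_x = 2  [CF · EA = 256/15 ∩ EC · BD = 4/15]
4. C_y = 4/3  [CF · EA = 256/15 ∩ EC · BD = 4/15]
   → C = (2, 4/3)

C = (2, 4/3)
E = (28/5, 6/5)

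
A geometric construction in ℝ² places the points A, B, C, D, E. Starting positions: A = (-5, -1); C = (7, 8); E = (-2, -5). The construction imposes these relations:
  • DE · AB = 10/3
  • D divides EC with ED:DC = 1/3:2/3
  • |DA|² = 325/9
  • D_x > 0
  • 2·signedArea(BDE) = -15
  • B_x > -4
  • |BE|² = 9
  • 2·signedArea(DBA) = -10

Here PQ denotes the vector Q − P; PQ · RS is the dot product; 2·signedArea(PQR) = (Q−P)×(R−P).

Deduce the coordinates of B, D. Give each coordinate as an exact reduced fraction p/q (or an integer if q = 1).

1. D_x = 1  [D divides EC with ED:DC = 1/3:2/3]
2. D_y = -2/3  [D divides EC with ED:DC = 1/3:2/3]
   → D = (1, -2/3)
3. B_x = -19/5  [2·signedArea(BDE) = -15 ∩ 2·signedArea(DBA) = -10]
4. B_y = -13/5  [2·signedArea(BDE) = -15 ∩ 2·signedArea(DBA) = -10]
   → B = (-19/5, -13/5)

B = (-19/5, -13/5)
D = (1, -2/3)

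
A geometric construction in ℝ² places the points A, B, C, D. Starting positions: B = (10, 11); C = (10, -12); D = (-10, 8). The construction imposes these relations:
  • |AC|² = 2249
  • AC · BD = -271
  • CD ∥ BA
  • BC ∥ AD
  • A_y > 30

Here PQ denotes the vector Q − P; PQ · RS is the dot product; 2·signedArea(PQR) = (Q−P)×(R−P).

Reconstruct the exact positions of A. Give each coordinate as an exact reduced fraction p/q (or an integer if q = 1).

A = (-10, 31)

1. A_x = -10  [BC ∥ AD ∩ CD ∥ BA]
2. A_y = 31  [BC ∥ AD ∩ CD ∥ BA]
   → A = (-10, 31)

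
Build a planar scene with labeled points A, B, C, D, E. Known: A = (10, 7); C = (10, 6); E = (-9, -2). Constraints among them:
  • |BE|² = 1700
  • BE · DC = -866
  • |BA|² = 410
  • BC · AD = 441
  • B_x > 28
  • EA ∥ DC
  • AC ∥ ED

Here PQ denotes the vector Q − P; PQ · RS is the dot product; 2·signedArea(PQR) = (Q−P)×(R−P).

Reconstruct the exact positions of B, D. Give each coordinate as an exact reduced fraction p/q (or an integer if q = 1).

B = (29, 14)
D = (-9, -3)

1. D_x = -9  [EA ∥ DC ∩ AC ∥ ED]
2. D_y = -3  [EA ∥ DC ∩ AC ∥ ED]
   → D = (-9, -3)
3. B_x = 29  [BC · AD = 441 ∩ BE · DC = -866]
4. B_y = 14  [BC · AD = 441 ∩ BE · DC = -866]
   → B = (29, 14)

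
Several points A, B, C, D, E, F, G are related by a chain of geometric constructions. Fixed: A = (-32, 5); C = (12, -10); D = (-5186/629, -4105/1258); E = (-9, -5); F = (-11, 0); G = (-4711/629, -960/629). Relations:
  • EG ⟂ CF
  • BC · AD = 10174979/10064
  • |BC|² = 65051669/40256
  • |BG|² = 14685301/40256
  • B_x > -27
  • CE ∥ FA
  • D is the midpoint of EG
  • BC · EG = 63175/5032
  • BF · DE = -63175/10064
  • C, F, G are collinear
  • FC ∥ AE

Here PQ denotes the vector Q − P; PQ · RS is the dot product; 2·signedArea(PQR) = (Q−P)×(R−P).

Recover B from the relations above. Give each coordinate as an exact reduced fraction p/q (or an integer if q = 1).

B = (-32785/1258, 14765/5032)

1. B_x = -32785/1258  [BC · EG = 63175/5032 ∩ BC · AD = 10174979/10064]
2. B_y = 14765/5032  [BC · EG = 63175/5032 ∩ BC · AD = 10174979/10064]
   → B = (-32785/1258, 14765/5032)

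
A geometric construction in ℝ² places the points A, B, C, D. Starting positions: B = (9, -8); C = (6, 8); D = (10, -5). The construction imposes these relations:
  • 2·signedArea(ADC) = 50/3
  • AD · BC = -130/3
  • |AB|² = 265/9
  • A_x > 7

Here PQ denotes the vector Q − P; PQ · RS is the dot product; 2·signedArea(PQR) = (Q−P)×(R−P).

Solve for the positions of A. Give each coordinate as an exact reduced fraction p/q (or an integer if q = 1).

1. A_x = 8  [AD · BC = -130/3 ∩ 2·signedArea(ADC) = 50/3]
2. A_y = -8/3  [AD · BC = -130/3 ∩ 2·signedArea(ADC) = 50/3]
   → A = (8, -8/3)

A = (8, -8/3)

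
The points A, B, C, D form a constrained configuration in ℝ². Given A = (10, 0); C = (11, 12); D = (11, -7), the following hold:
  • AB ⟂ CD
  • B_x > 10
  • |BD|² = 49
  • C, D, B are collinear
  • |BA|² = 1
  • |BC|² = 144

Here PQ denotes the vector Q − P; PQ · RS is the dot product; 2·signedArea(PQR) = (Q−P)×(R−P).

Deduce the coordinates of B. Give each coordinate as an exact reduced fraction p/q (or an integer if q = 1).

1. B_x = 11  [C, D, B are collinear ∩ AB ⟂ CD]
2. B_y = 0  [C, D, B are collinear ∩ AB ⟂ CD]
   → B = (11, 0)

B = (11, 0)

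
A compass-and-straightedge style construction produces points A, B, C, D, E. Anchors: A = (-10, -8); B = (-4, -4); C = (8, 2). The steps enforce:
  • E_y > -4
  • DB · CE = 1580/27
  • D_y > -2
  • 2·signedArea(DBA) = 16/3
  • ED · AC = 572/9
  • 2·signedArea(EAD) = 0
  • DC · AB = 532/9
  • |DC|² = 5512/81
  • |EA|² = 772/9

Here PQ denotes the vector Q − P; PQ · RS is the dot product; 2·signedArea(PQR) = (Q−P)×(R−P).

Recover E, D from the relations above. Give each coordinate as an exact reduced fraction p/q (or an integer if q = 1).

1. D_x = 2/3  [2·signedArea(DBA) = 16/3 ∩ DC · AB = 532/9]
2. D_y = -16/9  [2·signedArea(DBA) = 16/3 ∩ DC · AB = 532/9]
   → D = (2/3, -16/9)
3. E_x = -2  [2·signedArea(EAD) = 0 ∩ DB · CE = 1580/27]
4. E_y = -10/3  [2·signedArea(EAD) = 0 ∩ DB · CE = 1580/27]
   → E = (-2, -10/3)

D = (2/3, -16/9)
E = (-2, -10/3)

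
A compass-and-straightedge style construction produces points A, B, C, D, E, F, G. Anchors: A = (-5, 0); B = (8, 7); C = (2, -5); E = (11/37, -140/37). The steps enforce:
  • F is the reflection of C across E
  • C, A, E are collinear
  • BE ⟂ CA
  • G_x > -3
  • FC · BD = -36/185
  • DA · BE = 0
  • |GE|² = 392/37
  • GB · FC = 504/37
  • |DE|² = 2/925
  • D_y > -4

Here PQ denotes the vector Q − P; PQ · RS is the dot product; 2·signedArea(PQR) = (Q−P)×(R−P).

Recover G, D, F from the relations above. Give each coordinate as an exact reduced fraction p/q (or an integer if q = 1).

D = (48/185, -139/37)
F = (-52/37, -95/37)
G = (-87/37, -70/37)

1. F_x = -52/37  [F is the reflection of C across E]
2. F_y = -95/37  [F is the reflection of C across E]
   → F = (-52/37, -95/37)
3. G_x = -87/37  [line -126/37·x + 90/37·y + -126/37 = 0 ∩ |GE|² = 392/37]
4. G_y = -70/37  [line -126/37·x + 90/37·y + -126/37 = 0 ∩ |GE|² = 392/37]
   → G = (-87/37, -70/37)
5. D_x = 48/185  [DA · BE = 0 ∩ FC · BD = -36/185]
6. D_y = -139/37  [DA · BE = 0 ∩ FC · BD = -36/185]
   → D = (48/185, -139/37)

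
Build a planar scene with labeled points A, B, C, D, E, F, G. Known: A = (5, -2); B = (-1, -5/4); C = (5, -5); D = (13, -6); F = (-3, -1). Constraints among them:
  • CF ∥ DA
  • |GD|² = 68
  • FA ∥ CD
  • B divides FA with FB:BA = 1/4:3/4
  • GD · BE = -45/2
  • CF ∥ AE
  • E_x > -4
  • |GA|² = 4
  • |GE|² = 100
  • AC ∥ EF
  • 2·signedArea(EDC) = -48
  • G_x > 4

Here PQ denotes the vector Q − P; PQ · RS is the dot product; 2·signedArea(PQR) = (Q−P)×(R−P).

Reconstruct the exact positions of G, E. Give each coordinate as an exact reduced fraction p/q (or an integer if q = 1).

E = (-3, 2)
G = (5, -4)

1. E_x = -3  [AC ∥ EF ∩ CF ∥ AE]
2. E_y = 2  [AC ∥ EF ∩ CF ∥ AE]
   → E = (-3, 2)
3. G_x = 5  [line 2·x + -13/4·y + -23 = 0 ∩ |GE|² = 100]
4. G_y = -4  [line 2·x + -13/4·y + -23 = 0 ∩ |GE|² = 100]
   → G = (5, -4)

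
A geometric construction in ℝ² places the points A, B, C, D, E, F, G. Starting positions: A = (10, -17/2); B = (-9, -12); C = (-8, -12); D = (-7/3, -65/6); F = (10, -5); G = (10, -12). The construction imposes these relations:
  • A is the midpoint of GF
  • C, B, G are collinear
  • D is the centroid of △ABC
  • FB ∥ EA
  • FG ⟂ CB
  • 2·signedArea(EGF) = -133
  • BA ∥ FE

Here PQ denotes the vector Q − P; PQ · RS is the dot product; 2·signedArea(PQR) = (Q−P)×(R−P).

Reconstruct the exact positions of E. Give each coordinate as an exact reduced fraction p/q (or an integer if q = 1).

E = (29, -3/2)

1. E_x = 29  [FB ∥ EA ∩ BA ∥ FE]
2. E_y = -3/2  [FB ∥ EA ∩ BA ∥ FE]
   → E = (29, -3/2)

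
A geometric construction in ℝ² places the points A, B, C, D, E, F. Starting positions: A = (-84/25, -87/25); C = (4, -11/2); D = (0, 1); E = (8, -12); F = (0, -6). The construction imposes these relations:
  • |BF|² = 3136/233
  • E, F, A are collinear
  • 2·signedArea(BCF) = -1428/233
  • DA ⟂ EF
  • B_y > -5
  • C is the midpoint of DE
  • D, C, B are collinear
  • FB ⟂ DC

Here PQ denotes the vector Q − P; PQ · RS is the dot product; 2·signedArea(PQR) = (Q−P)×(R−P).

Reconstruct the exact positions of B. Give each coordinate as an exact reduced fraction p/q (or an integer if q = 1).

1. B_x = 728/233  [D, C, B are collinear ∩ FB ⟂ DC]
2. B_y = -950/233  [D, C, B are collinear ∩ FB ⟂ DC]
   → B = (728/233, -950/233)

B = (728/233, -950/233)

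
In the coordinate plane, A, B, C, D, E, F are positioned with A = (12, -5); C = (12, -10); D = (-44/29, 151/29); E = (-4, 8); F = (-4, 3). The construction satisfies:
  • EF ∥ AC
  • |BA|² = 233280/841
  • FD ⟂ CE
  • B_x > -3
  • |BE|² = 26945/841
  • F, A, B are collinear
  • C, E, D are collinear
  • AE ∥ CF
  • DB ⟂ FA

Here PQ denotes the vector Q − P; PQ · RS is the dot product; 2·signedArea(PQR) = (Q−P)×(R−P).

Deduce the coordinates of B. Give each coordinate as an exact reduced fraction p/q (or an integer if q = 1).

B = (-84/29, 71/29)

1. B_x = -84/29  [F, A, B are collinear ∩ DB ⟂ FA]
2. B_y = 71/29  [F, A, B are collinear ∩ DB ⟂ FA]
   → B = (-84/29, 71/29)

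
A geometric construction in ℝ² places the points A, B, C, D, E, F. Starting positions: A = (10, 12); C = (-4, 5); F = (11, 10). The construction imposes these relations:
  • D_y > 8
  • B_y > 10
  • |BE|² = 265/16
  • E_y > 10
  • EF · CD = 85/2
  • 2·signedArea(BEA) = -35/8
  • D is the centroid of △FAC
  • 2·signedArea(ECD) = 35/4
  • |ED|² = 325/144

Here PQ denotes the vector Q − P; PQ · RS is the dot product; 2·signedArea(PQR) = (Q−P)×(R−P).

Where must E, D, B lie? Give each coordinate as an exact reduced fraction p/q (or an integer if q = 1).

1. D_x = 17/3  [D is the centroid of △FAC]
2. D_y = 9  [D is the centroid of △FAC]
   → D = (17/3, 9)
3. E_x = 13/2  [2·signedArea(ECD) = 35/4 ∩ EF · CD = 85/2]
4. E_y = 41/4  [2·signedArea(ECD) = 35/4 ∩ EF · CD = 85/2]
   → E = (13/2, 41/4)
5. B_x = 21/2  [line -7/4·x + 7/2·y + -161/8 = 0 ∩ |BE|² = 265/16]
6. B_y = 11  [line -7/4·x + 7/2·y + -161/8 = 0 ∩ |BE|² = 265/16]
   → B = (21/2, 11)

B = (21/2, 11)
D = (17/3, 9)
E = (13/2, 41/4)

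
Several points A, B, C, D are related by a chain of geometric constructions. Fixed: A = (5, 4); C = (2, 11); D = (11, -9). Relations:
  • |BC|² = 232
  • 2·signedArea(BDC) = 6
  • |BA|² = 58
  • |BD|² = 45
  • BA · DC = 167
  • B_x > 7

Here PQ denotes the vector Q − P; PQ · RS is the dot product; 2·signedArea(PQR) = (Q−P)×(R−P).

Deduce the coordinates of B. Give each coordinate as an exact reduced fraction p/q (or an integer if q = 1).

B = (8, -3)

1. B_x = 8  [2·signedArea(BDC) = 6 ∩ BA · DC = 167]
2. B_y = -3  [2·signedArea(BDC) = 6 ∩ BA · DC = 167]
   → B = (8, -3)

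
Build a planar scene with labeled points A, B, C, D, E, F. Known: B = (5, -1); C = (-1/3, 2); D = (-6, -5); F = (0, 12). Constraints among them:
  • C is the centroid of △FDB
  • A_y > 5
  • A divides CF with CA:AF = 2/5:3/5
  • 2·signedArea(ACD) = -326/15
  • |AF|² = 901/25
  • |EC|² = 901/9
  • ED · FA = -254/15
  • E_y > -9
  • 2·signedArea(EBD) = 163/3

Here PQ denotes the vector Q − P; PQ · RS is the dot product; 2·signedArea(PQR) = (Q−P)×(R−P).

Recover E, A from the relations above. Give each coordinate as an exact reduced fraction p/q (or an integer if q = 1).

A = (-1/5, 6)
E = (-2/3, -8)

1. A_x = -1/5  [A divides CF with CA:AF = 2/5:3/5]
2. A_y = 6  [A divides CF with CA:AF = 2/5:3/5]
   → A = (-1/5, 6)
3. E_x = -2/3  [ED · FA = -254/15 ∩ 2·signedArea(EBD) = 163/3]
4. E_y = -8  [ED · FA = -254/15 ∩ 2·signedArea(EBD) = 163/3]
   → E = (-2/3, -8)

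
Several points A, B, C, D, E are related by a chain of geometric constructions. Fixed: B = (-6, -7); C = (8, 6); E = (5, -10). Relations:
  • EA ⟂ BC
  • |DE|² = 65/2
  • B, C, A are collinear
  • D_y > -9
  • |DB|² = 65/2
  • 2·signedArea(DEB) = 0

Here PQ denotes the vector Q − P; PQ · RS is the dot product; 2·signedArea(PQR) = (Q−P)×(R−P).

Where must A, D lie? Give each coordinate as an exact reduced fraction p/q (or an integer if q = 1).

1. A_x = -116/73  [B, C, A are collinear ∩ EA ⟂ BC]
2. A_y = -212/73  [B, C, A are collinear ∩ EA ⟂ BC]
   → A = (-116/73, -212/73)
3. D_x = -1/2  [line -3·x + -11·y + -95 = 0 ∩ |DE|² = 65/2]
4. D_y = -17/2  [line -3·x + -11·y + -95 = 0 ∩ |DE|² = 65/2]
   → D = (-1/2, -17/2)

A = (-116/73, -212/73)
D = (-1/2, -17/2)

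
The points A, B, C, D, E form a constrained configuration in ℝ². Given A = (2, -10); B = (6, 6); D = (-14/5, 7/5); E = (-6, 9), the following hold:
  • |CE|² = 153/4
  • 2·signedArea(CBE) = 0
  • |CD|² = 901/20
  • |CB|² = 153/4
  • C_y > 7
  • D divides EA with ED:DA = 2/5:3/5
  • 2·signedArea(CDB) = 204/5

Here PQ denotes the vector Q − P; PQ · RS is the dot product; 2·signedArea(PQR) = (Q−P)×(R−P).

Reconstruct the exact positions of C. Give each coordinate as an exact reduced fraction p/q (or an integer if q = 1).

C = (0, 15/2)

1. C_x = 0  [2·signedArea(CBE) = 0 ∩ 2·signedArea(CDB) = 204/5]
2. C_y = 15/2  [2·signedArea(CBE) = 0 ∩ 2·signedArea(CDB) = 204/5]
   → C = (0, 15/2)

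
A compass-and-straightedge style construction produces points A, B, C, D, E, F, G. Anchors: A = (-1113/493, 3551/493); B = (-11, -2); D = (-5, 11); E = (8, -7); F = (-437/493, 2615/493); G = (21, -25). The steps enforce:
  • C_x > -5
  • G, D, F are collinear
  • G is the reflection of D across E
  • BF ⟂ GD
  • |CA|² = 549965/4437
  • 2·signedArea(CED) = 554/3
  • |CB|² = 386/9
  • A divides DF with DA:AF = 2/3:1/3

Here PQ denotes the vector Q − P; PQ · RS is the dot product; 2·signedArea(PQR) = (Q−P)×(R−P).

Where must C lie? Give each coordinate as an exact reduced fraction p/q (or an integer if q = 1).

C = (-14/3, -11/3)

1. C_x = -14/3  [line -18·x + -13·y + -395/3 = 0 ∩ |CA|² = 549965/4437]
2. C_y = -11/3  [line -18·x + -13·y + -395/3 = 0 ∩ |CA|² = 549965/4437]
   → C = (-14/3, -11/3)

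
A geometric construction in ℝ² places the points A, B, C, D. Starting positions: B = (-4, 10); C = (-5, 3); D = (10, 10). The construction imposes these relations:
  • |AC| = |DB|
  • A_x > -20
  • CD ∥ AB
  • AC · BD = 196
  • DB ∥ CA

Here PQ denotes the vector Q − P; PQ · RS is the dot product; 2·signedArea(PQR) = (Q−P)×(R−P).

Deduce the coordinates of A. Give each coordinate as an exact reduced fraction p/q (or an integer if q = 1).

A = (-19, 3)

1. A_x = -19  [CD ∥ AB ∩ DB ∥ CA]
2. A_y = 3  [CD ∥ AB ∩ DB ∥ CA]
   → A = (-19, 3)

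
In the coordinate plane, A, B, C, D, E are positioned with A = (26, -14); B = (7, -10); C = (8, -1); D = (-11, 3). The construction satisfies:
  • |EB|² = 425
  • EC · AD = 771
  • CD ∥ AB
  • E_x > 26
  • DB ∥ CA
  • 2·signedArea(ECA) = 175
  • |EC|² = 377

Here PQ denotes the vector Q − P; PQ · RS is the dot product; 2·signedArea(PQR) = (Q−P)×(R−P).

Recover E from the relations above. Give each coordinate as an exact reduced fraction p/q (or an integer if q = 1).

E = (27, -5)

1. E_x = 27  [2·signedArea(ECA) = 175 ∩ EC · AD = 771]
2. E_y = -5  [2·signedArea(ECA) = 175 ∩ EC · AD = 771]
   → E = (27, -5)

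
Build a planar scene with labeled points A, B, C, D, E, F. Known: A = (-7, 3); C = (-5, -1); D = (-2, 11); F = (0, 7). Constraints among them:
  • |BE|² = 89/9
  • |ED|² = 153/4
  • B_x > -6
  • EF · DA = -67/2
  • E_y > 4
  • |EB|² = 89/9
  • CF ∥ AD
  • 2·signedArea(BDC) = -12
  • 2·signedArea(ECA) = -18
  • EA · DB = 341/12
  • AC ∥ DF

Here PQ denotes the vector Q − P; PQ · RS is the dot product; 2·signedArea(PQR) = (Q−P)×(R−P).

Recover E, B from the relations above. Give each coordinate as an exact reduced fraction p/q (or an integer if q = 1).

B = (-31/6, 7/3)
E = (-7/2, 5)

1. E_x = -7/2  [2·signedArea(ECA) = -18 ∩ EF · DA = -67/2]
2. E_y = 5  [2·signedArea(ECA) = -18 ∩ EF · DA = -67/2]
   → E = (-7/2, 5)
3. B_x = -31/6  [2·signedArea(BDC) = -12 ∩ EA · DB = 341/12]
4. B_y = 7/3  [2·signedArea(BDC) = -12 ∩ EA · DB = 341/12]
   → B = (-31/6, 7/3)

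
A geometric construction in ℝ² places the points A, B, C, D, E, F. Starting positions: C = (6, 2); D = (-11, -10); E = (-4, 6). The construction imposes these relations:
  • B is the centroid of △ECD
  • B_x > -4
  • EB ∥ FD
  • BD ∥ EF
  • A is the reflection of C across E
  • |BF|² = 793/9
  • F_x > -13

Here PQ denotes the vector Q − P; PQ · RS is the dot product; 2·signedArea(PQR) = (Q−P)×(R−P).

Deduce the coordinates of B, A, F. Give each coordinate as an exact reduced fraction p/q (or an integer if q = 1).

A = (-14, 10)
B = (-3, -2/3)
F = (-12, -10/3)

1. B_x = -3  [B is the centroid of △ECD]
2. B_y = -2/3  [B is the centroid of △ECD]
   → B = (-3, -2/3)
3. A_x = -14  [A is the reflection of C across E]
4. A_y = 10  [A is the reflection of C across E]
   → A = (-14, 10)
5. F_x = -12  [EB ∥ FD ∩ BD ∥ EF]
6. F_y = -10/3  [EB ∥ FD ∩ BD ∥ EF]
   → F = (-12, -10/3)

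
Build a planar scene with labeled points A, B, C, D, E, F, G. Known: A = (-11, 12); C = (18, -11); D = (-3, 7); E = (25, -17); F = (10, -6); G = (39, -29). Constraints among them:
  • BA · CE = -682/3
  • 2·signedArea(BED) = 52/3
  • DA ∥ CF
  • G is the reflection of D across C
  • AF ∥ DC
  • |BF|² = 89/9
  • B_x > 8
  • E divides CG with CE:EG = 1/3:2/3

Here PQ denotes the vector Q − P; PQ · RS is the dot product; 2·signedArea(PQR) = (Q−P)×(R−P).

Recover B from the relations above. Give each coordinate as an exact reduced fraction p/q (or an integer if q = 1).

B = (25/3, -10/3)

1. B_x = 25/3  [2·signedArea(BED) = 52/3 ∩ BA · CE = -682/3]
2. B_y = -10/3  [2·signedArea(BED) = 52/3 ∩ BA · CE = -682/3]
   → B = (25/3, -10/3)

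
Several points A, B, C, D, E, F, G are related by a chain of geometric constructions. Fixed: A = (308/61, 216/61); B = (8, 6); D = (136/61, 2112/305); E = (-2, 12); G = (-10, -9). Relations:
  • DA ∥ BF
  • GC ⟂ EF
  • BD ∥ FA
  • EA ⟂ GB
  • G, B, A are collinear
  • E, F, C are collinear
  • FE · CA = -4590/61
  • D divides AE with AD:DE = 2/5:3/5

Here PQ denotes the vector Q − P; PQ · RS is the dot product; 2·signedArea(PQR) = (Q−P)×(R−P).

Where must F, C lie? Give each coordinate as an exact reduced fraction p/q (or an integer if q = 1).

C = (16433933/5869786, 49815291/5869786)
F = (660/61, 798/305)

1. F_x = 660/61  [BD ∥ FA ∩ DA ∥ BF]
2. F_y = 798/305  [BD ∥ FA ∩ DA ∥ BF]
   → F = (660/61, 798/305)
3. C_x = 16433933/5869786  [E, F, C are collinear ∩ GC ⟂ EF]
4. C_y = 49815291/5869786  [E, F, C are collinear ∩ GC ⟂ EF]
   → C = (16433933/5869786, 49815291/5869786)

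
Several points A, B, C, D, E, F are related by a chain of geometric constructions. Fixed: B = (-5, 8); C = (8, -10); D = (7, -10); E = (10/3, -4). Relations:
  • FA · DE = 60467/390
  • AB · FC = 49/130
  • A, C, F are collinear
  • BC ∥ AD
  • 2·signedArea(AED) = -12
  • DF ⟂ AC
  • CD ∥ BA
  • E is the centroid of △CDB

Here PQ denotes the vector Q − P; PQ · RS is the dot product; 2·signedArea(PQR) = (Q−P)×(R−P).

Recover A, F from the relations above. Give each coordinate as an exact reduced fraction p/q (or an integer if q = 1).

1. A_x = -6  [BC ∥ AD ∩ CD ∥ BA]
2. A_y = 8  [BC ∥ AD ∩ CD ∥ BA]
   → A = (-6, 8)
3. F_x = 991/130  [A, C, F are collinear ∩ DF ⟂ AC]
4. F_y = -1237/130  [A, C, F are collinear ∩ DF ⟂ AC]
   → F = (991/130, -1237/130)

A = (-6, 8)
F = (991/130, -1237/130)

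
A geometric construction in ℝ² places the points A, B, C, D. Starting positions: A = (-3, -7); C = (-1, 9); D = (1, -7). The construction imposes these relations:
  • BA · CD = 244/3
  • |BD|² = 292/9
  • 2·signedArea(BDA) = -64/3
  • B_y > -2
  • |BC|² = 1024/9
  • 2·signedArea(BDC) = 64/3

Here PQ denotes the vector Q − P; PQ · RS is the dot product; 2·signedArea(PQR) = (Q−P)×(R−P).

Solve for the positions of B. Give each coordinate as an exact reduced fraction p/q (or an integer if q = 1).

B = (-1, -5/3)

1. B_x = -1  [BA · CD = 244/3 ∩ 2·signedArea(BDA) = -64/3]
2. B_y = -5/3  [BA · CD = 244/3 ∩ 2·signedArea(BDA) = -64/3]
   → B = (-1, -5/3)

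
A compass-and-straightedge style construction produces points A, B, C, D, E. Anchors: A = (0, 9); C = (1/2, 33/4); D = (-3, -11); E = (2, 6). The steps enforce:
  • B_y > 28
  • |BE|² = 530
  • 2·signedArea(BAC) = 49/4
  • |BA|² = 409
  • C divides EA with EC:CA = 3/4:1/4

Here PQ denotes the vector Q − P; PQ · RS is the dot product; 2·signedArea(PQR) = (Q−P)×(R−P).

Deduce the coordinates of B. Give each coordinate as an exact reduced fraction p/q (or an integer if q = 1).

B = (3, 29)

1. B_x = 3  [line 3/4·x + 1/2·y + -67/4 = 0 ∩ |BE|² = 530]
2. B_y = 29  [line 3/4·x + 1/2·y + -67/4 = 0 ∩ |BE|² = 530]
   → B = (3, 29)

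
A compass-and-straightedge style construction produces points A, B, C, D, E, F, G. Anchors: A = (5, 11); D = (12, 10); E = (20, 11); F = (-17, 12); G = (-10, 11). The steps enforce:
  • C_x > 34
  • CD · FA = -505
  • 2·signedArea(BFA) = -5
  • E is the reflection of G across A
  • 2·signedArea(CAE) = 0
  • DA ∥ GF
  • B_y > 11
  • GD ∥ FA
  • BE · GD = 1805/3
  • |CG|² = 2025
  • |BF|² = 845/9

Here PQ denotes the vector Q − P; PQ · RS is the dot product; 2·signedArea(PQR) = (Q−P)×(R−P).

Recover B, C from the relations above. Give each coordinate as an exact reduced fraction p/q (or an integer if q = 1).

1. B_x = -22/3  [BE · GD = 1805/3 ∩ 2·signedArea(BFA) = -5]
2. B_y = 34/3  [BE · GD = 1805/3 ∩ 2·signedArea(BFA) = -5]
   → B = (-22/3, 34/3)
3. C_x = 35  [2·signedArea(CAE) = 0 ∩ CD · FA = -505]
4. C_y = 11  [2·signedArea(CAE) = 0 ∩ CD · FA = -505]
   → C = (35, 11)

B = (-22/3, 34/3)
C = (35, 11)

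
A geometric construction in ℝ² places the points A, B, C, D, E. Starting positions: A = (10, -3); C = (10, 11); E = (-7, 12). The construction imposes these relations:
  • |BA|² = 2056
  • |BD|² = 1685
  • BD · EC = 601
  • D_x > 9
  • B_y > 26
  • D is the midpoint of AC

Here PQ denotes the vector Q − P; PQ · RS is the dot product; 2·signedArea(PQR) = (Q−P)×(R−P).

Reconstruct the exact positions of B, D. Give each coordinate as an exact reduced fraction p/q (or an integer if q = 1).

1. D_x = 10  [D is the midpoint of AC]
2. D_y = 4  [D is the midpoint of AC]
   → D = (10, 4)
3. B_x = -24  [line -17·x + 1·y + -435 = 0 ∩ |BA|² = 2056]
4. B_y = 27  [line -17·x + 1·y + -435 = 0 ∩ |BA|² = 2056]
   → B = (-24, 27)

B = (-24, 27)
D = (10, 4)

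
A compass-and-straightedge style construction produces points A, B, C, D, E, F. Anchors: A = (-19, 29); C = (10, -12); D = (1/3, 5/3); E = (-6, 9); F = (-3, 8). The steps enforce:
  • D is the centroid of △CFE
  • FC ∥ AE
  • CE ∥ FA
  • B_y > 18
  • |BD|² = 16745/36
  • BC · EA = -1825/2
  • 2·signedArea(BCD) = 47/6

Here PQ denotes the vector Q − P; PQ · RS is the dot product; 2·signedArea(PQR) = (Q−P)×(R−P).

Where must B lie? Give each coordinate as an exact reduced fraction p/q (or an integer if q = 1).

B = (-25/2, 19)

1. B_x = -25/2  [2·signedArea(BCD) = 47/6 ∩ BC · EA = -1825/2]
2. B_y = 19  [2·signedArea(BCD) = 47/6 ∩ BC · EA = -1825/2]
   → B = (-25/2, 19)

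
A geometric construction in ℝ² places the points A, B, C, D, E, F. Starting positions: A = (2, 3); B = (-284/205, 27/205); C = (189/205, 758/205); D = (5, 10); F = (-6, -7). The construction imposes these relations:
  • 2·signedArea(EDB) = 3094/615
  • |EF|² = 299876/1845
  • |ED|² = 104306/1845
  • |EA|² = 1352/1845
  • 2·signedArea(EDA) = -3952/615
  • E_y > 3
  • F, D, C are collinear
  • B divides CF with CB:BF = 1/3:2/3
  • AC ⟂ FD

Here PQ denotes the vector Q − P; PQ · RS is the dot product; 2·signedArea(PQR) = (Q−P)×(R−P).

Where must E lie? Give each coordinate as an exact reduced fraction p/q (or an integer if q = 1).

1. E_x = 788/615  [2·signedArea(EDA) = -3952/615 ∩ 2·signedArea(EDB) = 3094/615]
2. E_y = 2131/615  [2·signedArea(EDA) = -3952/615 ∩ 2·signedArea(EDB) = 3094/615]
   → E = (788/615, 2131/615)

E = (788/615, 2131/615)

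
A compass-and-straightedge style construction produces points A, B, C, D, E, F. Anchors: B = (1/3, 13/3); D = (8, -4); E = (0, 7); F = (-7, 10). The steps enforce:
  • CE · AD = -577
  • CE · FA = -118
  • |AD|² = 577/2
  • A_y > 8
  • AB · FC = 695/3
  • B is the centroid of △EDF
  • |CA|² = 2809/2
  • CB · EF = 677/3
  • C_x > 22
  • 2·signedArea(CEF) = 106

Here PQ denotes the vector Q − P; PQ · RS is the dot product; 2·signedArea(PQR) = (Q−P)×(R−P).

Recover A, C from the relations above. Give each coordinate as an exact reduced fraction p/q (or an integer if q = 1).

A = (-7/2, 17/2)
C = (23, -18)

1. C_x = 23  [CB · EF = 677/3 ∩ 2·signedArea(CEF) = 106]
2. C_y = -18  [CB · EF = 677/3 ∩ 2·signedArea(CEF) = 106]
   → C = (23, -18)
3. A_x = -7/2  [AB · FC = 695/3 ∩ CE · FA = -118]
4. A_y = 17/2  [AB · FC = 695/3 ∩ CE · FA = -118]
   → A = (-7/2, 17/2)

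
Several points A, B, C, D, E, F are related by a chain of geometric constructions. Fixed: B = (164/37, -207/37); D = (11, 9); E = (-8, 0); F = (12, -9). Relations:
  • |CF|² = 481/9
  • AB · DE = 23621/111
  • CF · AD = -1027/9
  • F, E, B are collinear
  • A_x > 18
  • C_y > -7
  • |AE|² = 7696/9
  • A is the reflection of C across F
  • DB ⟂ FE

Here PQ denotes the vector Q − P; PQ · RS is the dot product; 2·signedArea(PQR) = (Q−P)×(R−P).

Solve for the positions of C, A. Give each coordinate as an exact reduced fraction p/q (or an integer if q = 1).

1. A_x = 56/3  [line 19·x + 9·y + -740/3 = 0 ∩ |AE|² = 7696/9]
2. A_y = -12  [line 19·x + 9·y + -740/3 = 0 ∩ |AE|² = 7696/9]
   → A = (56/3, -12)
3. C_x = 16/3  [CF · AD = -1027/9 ∩ A is the reflection of C across F]
4. C_y = -6  [CF · AD = -1027/9 ∩ A is the reflection of C across F]
   → C = (16/3, -6)

A = (56/3, -12)
C = (16/3, -6)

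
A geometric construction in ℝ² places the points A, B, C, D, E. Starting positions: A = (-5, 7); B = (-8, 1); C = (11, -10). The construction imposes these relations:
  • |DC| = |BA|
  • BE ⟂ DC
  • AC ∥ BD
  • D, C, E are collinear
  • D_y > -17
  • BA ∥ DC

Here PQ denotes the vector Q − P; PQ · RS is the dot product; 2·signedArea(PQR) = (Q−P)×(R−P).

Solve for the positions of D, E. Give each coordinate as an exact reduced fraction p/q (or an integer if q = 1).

1. D_x = 8  [BA ∥ DC ∩ AC ∥ BD]
2. D_y = -16  [BA ∥ DC ∩ AC ∥ BD]
   → D = (8, -16)
3. E_x = 58/5  [D, C, E are collinear ∩ BE ⟂ DC]
4. E_y = -44/5  [D, C, E are collinear ∩ BE ⟂ DC]
   → E = (58/5, -44/5)

D = (8, -16)
E = (58/5, -44/5)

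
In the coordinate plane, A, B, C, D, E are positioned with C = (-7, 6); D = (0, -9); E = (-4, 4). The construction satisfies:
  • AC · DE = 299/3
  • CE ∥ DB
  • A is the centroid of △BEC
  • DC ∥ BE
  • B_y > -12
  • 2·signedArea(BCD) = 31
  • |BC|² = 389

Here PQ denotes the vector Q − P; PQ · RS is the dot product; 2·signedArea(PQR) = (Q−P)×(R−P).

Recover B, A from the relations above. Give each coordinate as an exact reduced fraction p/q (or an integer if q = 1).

A = (-8/3, -1/3)
B = (3, -11)

1. B_x = 3  [DC ∥ BE ∩ CE ∥ DB]
2. B_y = -11  [DC ∥ BE ∩ CE ∥ DB]
   → B = (3, -11)
3. A_x = -8/3  [A is the centroid of △BEC]
4. A_y = -1/3  [A is the centroid of △BEC]
   → A = (-8/3, -1/3)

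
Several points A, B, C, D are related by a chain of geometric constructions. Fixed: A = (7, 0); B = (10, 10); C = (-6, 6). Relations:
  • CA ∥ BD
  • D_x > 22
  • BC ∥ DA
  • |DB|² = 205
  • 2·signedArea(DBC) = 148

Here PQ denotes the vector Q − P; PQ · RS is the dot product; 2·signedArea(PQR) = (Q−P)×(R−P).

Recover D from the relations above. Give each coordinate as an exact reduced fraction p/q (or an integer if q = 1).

1. D_x = 23  [BC ∥ DA ∩ CA ∥ BD]
2. D_y = 4  [BC ∥ DA ∩ CA ∥ BD]
   → D = (23, 4)

D = (23, 4)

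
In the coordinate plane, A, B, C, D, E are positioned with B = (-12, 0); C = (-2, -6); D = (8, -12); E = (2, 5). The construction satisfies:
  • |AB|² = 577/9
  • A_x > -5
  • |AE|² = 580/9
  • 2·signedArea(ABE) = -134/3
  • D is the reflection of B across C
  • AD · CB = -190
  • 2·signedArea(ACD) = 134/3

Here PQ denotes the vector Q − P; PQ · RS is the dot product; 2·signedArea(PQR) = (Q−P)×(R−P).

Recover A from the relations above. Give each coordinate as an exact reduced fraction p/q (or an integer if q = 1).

A = (-4, -1/3)

1. A_x = -4  [2·signedArea(ACD) = 134/3 ∩ AD · CB = -190]
2. A_y = -1/3  [2·signedArea(ACD) = 134/3 ∩ AD · CB = -190]
   → A = (-4, -1/3)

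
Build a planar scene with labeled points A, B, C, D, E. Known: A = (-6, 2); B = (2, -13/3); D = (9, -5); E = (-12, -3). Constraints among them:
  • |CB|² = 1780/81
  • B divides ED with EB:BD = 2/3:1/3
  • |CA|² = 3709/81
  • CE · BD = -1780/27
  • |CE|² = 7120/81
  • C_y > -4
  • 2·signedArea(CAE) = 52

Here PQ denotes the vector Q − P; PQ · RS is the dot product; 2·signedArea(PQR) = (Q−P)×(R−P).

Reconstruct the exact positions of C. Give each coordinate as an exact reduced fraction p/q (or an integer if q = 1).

1. C_x = -8/3  [2·signedArea(CAE) = 52 ∩ CE · BD = -1780/27]
2. C_y = -35/9  [2·signedArea(CAE) = 52 ∩ CE · BD = -1780/27]
   → C = (-8/3, -35/9)

C = (-8/3, -35/9)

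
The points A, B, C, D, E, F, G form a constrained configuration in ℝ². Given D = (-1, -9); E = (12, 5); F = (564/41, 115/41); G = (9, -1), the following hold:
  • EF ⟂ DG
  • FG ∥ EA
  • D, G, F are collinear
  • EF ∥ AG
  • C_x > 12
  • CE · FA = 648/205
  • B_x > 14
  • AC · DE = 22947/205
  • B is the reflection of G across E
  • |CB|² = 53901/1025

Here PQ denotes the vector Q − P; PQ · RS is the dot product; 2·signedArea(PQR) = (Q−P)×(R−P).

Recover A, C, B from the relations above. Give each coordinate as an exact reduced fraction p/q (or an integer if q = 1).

1. A_x = 297/41  [EF ∥ AG ∩ FG ∥ EA]
2. A_y = 49/41  [EF ∥ AG ∩ FG ∥ EA]
   → A = (297/41, 49/41)
3. C_x = 2604/205  [CE · FA = 648/205 ∩ AC · DE = 22947/205]
4. C_y = 169/41  [CE · FA = 648/205 ∩ AC · DE = 22947/205]
   → C = (2604/205, 169/41)
5. B_x = 15  [B is the reflection of G across E]
6. B_y = 11  [B is the reflection of G across E]
   → B = (15, 11)

A = (297/41, 49/41)
B = (15, 11)
C = (2604/205, 169/41)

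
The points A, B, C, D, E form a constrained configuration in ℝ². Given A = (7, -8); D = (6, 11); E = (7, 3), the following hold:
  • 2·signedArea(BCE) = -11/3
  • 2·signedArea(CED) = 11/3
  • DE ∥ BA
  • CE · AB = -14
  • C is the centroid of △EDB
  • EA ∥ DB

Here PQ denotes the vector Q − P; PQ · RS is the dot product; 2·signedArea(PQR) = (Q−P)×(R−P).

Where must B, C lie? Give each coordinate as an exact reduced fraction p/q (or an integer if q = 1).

B = (6, 0)
C = (19/3, 14/3)

1. B_x = 6  [DE ∥ BA ∩ EA ∥ DB]
2. B_y = 0  [DE ∥ BA ∩ EA ∥ DB]
   → B = (6, 0)
3. C_x = 19/3  [C is the centroid of △EDB]
4. C_y = 14/3  [C is the centroid of △EDB]
   → C = (19/3, 14/3)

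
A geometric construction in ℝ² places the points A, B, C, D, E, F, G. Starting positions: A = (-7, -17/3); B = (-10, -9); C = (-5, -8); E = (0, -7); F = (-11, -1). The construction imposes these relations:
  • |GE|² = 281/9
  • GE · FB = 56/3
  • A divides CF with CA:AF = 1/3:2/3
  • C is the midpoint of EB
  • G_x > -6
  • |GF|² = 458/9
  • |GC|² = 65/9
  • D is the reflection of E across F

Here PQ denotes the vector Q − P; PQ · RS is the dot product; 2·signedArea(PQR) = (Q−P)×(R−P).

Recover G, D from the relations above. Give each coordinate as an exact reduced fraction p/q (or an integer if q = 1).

1. G_x = -16/3  [line -1·x + 8·y + 112/3 = 0 ∩ |GF|² = 458/9]
2. G_y = -16/3  [line -1·x + 8·y + 112/3 = 0 ∩ |GF|² = 458/9]
   → G = (-16/3, -16/3)
3. D_x = -22  [D is the reflection of E across F]
4. D_y = 5  [D is the reflection of E across F]
   → D = (-22, 5)

D = (-22, 5)
G = (-16/3, -16/3)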